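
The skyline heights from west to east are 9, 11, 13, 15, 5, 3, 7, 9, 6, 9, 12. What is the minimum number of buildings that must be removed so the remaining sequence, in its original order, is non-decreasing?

6

Fewest deletions = n − (longest non-decreasing subsequence).
Patience tails:
9 → extends → [9]
11 → extends → [9, 11]
13 → extends → [9, 11, 13]
15 → extends → [9, 11, 13, 15]
5 → replaces 9 → [5, 11, 13, 15]
3 → replaces 5 → [3, 11, 13, 15]
7 → replaces 11 → [3, 7, 13, 15]
9 → replaces 13 → [3, 7, 9, 15]
6 → replaces 7 → [3, 6, 9, 15]
9 → replaces 15 → [3, 6, 9, 9]
12 → extends → [3, 6, 9, 9, 12]
Longest non-decreasing subsequence has length 5, so deletions = 11 − 5 = 6.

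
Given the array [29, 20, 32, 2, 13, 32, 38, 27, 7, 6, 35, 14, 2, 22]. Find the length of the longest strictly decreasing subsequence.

6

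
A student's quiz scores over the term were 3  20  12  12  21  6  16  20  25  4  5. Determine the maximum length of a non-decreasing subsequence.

6

Let dp[i] be the length of the longest such subsequence ending at index i:
i:      1  2  3  4  5  6  7  8  9 10 11
a[i]:   3 20 12 12 21  6 16 20 25  4  5
dp:     1  2  2  3  4  2  4  5  6  2  3
Maximum dp value is 6.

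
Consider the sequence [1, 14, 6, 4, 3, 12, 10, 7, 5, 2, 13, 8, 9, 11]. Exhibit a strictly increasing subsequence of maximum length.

Patience tails give the LIS length; then backtrack through the dp parents:
1 → extends → [1]
14 → extends → [1, 14]
6 → replaces 14 → [1, 6]
4 → replaces 6 → [1, 4]
3 → replaces 4 → [1, 3]
12 → extends → [1, 3, 12]
10 → replaces 12 → [1, 3, 10]
7 → replaces 10 → [1, 3, 7]
5 → replaces 7 → [1, 3, 5]
2 → replaces 3 → [1, 2, 5]
13 → extends → [1, 2, 5, 13]
8 → replaces 13 → [1, 2, 5, 8]
9 → extends → [1, 2, 5, 8, 9]
11 → extends → [1, 2, 5, 8, 9, 11]
Length 6; one witness is 1, 6, 7, 8, 9, 11.

1, 6, 7, 8, 9, 11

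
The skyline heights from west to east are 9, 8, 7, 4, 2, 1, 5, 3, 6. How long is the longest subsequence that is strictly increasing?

Track the smallest tail for each achievable length (strict):
9 → extends → [9]
8 → replaces 9 → [8]
7 → replaces 8 → [7]
4 → replaces 7 → [4]
2 → replaces 4 → [2]
1 → replaces 2 → [1]
5 → extends → [1, 5]
3 → replaces 5 → [1, 3]
6 → extends → [1, 3, 6]
Three tails, so the longest strictly increasing subsequence has length 3 (e.g. 4, 5, 6).

3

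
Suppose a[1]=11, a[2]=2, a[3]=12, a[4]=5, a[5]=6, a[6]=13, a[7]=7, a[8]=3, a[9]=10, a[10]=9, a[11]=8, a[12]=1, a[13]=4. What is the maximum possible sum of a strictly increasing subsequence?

36

Let S[i] be the best sum of a strictly increasing subsequence ending at i:
i:      1  2  3  4  5  6  7  8  9 10 11 12 13
a[i]:  11  2 12  5  6 13  7  3 10  9  8  1  4
S:     11  2 23  7 13 36 20  5 30 29 28  1  9
Maximum is 36 (e.g. 11 + 12 + 13).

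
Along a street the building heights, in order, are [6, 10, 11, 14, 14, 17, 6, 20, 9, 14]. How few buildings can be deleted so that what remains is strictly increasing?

4

Fewest deletions = n − (longest strictly increasing subsequence).
Patience tails:
6 → extends → [6]
10 → extends → [6, 10]
11 → extends → [6, 10, 11]
14 → extends → [6, 10, 11, 14]
14 → already a tail → [6, 10, 11, 14]
17 → extends → [6, 10, 11, 14, 17]
6 → already a tail → [6, 10, 11, 14, 17]
20 → extends → [6, 10, 11, 14, 17, 20]
9 → replaces 10 → [6, 9, 11, 14, 17, 20]
14 → already a tail → [6, 9, 11, 14, 17, 20]
Longest strictly increasing subsequence has length 6, so deletions = 10 − 6 = 4.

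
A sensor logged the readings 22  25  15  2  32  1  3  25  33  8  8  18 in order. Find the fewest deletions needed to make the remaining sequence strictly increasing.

8

Fewest deletions = n − (longest strictly increasing subsequence).
i:      1  2  3  4  5  6  7  8  9 10 11 12
a[i]:  22 25 15  2 32  1  3 25 33  8  8 18
dp:     1  2  1  1  3  1  2  3  4  3  3  4
max dp = 4, so deletions = 12 − 4 = 8.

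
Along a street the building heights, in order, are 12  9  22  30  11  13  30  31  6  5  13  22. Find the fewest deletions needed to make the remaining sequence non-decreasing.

7

Fewest deletions = n − (longest non-decreasing subsequence).
i:      1  2  3  4  5  6  7  8  9 10 11 12
a[i]:  12  9 22 30 11 13 30 31  6  5 13 22
dp:     1  1  2  3  2  3  4  5  1  1  4  5
max dp = 5, so deletions = 12 − 5 = 7.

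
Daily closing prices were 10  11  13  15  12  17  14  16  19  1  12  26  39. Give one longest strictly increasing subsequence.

Patience tails give the LIS length; then backtrack through the dp parents:
10 → extends → [10]
11 → extends → [10, 11]
13 → extends → [10, 11, 13]
15 → extends → [10, 11, 13, 15]
12 → replaces 13 → [10, 11, 12, 15]
17 → extends → [10, 11, 12, 15, 17]
14 → replaces 15 → [10, 11, 12, 14, 17]
16 → replaces 17 → [10, 11, 12, 14, 16]
19 → extends → [10, 11, 12, 14, 16, 19]
1 → replaces 10 → [1, 11, 12, 14, 16, 19]
12 → already a tail → [1, 11, 12, 14, 16, 19]
26 → extends → [1, 11, 12, 14, 16, 19, 26]
39 → extends → [1, 11, 12, 14, 16, 19, 26, 39]
Length 8; one witness is 10, 11, 13, 15, 17, 19, 26, 39.

10, 11, 13, 15, 17, 19, 26, 39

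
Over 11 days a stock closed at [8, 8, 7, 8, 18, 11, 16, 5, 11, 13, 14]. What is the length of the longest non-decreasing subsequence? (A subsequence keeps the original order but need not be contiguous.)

Track the smallest tail for each achievable length (allowing ties):
8 → extends → [8]
8 → extends → [8, 8]
7 → replaces 8 → [7, 8]
8 → extends → [7, 8, 8]
18 → extends → [7, 8, 8, 18]
11 → replaces 18 → [7, 8, 8, 11]
16 → extends → [7, 8, 8, 11, 16]
5 → replaces 7 → [5, 8, 8, 11, 16]
11 → replaces 16 → [5, 8, 8, 11, 11]
13 → extends → [5, 8, 8, 11, 11, 13]
14 → extends → [5, 8, 8, 11, 11, 13, 14]
Seven tails, so the longest non-decreasing subsequence has length 7 (e.g. 8, 8, 8, 11, 11, 13, 14).

7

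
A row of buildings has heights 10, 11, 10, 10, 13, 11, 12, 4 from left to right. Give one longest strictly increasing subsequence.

10, 11, 13

Patience tails give the LIS length; then backtrack through the dp parents:
10 → extends → [10]
11 → extends → [10, 11]
10 → already a tail → [10, 11]
10 → already a tail → [10, 11]
13 → extends → [10, 11, 13]
11 → already a tail → [10, 11, 13]
12 → replaces 13 → [10, 11, 12]
4 → replaces 10 → [4, 11, 12]
Length 3; one witness is 10, 11, 13.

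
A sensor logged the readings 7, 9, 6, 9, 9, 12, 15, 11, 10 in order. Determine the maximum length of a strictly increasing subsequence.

4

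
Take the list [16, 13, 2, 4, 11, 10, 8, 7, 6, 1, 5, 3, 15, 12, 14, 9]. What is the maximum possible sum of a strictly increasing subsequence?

Let S[i] be the best sum of a strictly increasing subsequence ending at i:
i:      1  2  3  4  5  6  7  8  9 10 11 12 13 14 15 16
a[i]:  16 13  2  4 11 10  8  7  6  1  5  3 15 12 14  9
S:     16 13  2  6 17 16 14 13 12  1 11  5 32 29 43 23
Maximum is 43 (e.g. 2 + 4 + 11 + 12 + 14).

43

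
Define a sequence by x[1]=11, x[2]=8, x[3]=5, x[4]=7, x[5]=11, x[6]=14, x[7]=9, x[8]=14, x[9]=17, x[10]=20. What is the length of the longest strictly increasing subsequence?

6

Track the smallest tail for each achievable length (strict):
11 → extends → [11]
8 → replaces 11 → [8]
5 → replaces 8 → [5]
7 → extends → [5, 7]
11 → extends → [5, 7, 11]
14 → extends → [5, 7, 11, 14]
9 → replaces 11 → [5, 7, 9, 14]
14 → already a tail → [5, 7, 9, 14]
17 → extends → [5, 7, 9, 14, 17]
20 → extends → [5, 7, 9, 14, 17, 20]
Six tails, so the longest strictly increasing subsequence has length 6 (e.g. 5, 7, 11, 14, 17, 20).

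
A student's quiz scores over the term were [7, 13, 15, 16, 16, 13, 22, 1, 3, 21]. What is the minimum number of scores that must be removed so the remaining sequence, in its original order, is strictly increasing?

Fewest deletions = n − (longest strictly increasing subsequence).
i:      1  2  3  4  5  6  7  8  9 10
a[i]:   7 13 15 16 16 13 22  1  3 21
dp:     1  2  3  4  4  2  5  1  2  5
max dp = 5, so deletions = 10 − 5 = 5.

5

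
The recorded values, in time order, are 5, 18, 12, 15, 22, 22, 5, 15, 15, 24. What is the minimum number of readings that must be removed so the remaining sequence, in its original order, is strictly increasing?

Fewest deletions = n − (longest strictly increasing subsequence).
Patience tails:
5 → extends → [5]
18 → extends → [5, 18]
12 → replaces 18 → [5, 12]
15 → extends → [5, 12, 15]
22 → extends → [5, 12, 15, 22]
22 → already a tail → [5, 12, 15, 22]
5 → already a tail → [5, 12, 15, 22]
15 → already a tail → [5, 12, 15, 22]
15 → already a tail → [5, 12, 15, 22]
24 → extends → [5, 12, 15, 22, 24]
Longest strictly increasing subsequence has length 5, so deletions = 10 − 5 = 5.

5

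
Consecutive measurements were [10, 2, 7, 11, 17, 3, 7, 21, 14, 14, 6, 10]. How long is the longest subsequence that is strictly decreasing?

Negate each value so 'decreasing' becomes 'increasing', then run patience tails on the negated sequence:
-10 → extends → [-10]
-2 → extends → [-10, -2]
-7 → replaces -2 → [-10, -7]
-11 → replaces -10 → [-11, -7]
-17 → replaces -11 → [-17, -7]
-3 → extends → [-17, -7, -3]
-7 → already a tail → [-17, -7, -3]
-21 → replaces -17 → [-21, -7, -3]
-14 → replaces -7 → [-21, -14, -3]
-14 → already a tail → [-21, -14, -3]
-6 → replaces -3 → [-21, -14, -6]
-10 → replaces -6 → [-21, -14, -10]
Three tails, so the longest strictly decreasing subsequence of the original has length 3.

3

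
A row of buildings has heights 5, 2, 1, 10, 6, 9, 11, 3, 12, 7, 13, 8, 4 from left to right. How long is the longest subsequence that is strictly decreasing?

4

Negate each value so 'decreasing' becomes 'increasing', then run patience tails on the negated sequence:
-5 → extends → [-5]
-2 → extends → [-5, -2]
-1 → extends → [-5, -2, -1]
-10 → replaces -5 → [-10, -2, -1]
-6 → replaces -2 → [-10, -6, -1]
-9 → replaces -6 → [-10, -9, -1]
-11 → replaces -10 → [-11, -9, -1]
-3 → replaces -1 → [-11, -9, -3]
-12 → replaces -11 → [-12, -9, -3]
-7 → replaces -3 → [-12, -9, -7]
-13 → replaces -12 → [-13, -9, -7]
-8 → replaces -7 → [-13, -9, -8]
-4 → extends → [-13, -9, -8, -4]
Four tails, so the longest strictly decreasing subsequence of the original has length 4.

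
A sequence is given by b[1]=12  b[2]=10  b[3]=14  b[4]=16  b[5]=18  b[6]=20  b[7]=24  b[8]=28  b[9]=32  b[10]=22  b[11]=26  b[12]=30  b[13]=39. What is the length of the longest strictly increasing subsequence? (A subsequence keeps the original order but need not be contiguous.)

Let dp[i] be the length of the longest such subsequence ending at index i:
i:      1  2  3  4  5  6  7  8  9 10 11 12 13
b[i]:  12 10 14 16 18 20 24 28 32 22 26 30 39
dp:     1  1  2  3  4  5  6  7  8  6  7  8  9
Maximum dp value is 9.

9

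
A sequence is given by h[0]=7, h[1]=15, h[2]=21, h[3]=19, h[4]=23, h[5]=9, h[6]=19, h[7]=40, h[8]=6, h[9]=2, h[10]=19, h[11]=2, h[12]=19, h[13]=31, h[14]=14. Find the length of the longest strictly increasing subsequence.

5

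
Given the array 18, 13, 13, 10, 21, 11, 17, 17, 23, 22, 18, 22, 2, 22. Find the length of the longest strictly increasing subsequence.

5

Let dp[i] be the length of the longest such subsequence ending at index i:
i:      1  2  3  4  5  6  7  8  9 10 11 12 13 14
a[i]:  18 13 13 10 21 11 17 17 23 22 18 22  2 22
dp:     1  1  1  1  2  2  3  3  4  4  4  5  1  5
Maximum dp value is 5.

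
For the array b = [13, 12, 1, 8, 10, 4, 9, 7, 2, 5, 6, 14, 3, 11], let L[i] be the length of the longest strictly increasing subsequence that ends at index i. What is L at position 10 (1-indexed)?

3

dp[i] = 1 + max{dp[j] : j<i, b[j]<b[i]} (or 1 if no such j):
i:      1  2  3  4  5  6  7  8  9 10 11 12 13 14
b[i]:  13 12  1  8 10  4  9  7  2  5  6 14  3 11
dp:     1  1  1  2  3  2  3  3  2  3  4  5  3  5
At index 10 the value is 3.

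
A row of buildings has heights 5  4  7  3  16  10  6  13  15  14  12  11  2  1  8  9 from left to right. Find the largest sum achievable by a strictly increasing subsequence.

50

Let S[i] be the best sum of a strictly increasing subsequence ending at i:
i:      1  2  3  4  5  6  7  8  9 10 11 12 13 14 15 16
a[i]:   5  4  7  3 16 10  6 13 15 14 12 11  2  1  8  9
S:      5  4 12  3 28 22 11 35 50 49 34 33  2  1 20 29
Maximum is 50 (e.g. 5 + 7 + 10 + 13 + 15).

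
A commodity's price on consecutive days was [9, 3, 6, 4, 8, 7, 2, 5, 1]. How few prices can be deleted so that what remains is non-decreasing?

Fewest deletions = n − (longest non-decreasing subsequence).
Patience tails:
9 → extends → [9]
3 → replaces 9 → [3]
6 → extends → [3, 6]
4 → replaces 6 → [3, 4]
8 → extends → [3, 4, 8]
7 → replaces 8 → [3, 4, 7]
2 → replaces 3 → [2, 4, 7]
5 → replaces 7 → [2, 4, 5]
1 → replaces 2 → [1, 4, 5]
Longest non-decreasing subsequence has length 3, so deletions = 9 − 3 = 6.

6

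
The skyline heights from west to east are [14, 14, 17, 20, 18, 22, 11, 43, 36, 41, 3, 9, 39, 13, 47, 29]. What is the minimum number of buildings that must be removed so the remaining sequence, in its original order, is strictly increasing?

9

Fewest deletions = n − (longest strictly increasing subsequence).
i:      1  2  3  4  5  6  7  8  9 10 11 12 13 14 15 16
a[i]:  14 14 17 20 18 22 11 43 36 41  3  9 39 13 47 29
dp:     1  1  2  3  3  4  1  5  5  6  1  2  6  3  7  5
max dp = 7, so deletions = 16 − 7 = 9.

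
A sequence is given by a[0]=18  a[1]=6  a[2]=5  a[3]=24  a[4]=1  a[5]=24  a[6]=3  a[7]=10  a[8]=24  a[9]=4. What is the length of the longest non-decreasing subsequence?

4

Let dp[i] be the length of the longest such subsequence ending at index i:
i:      0  1  2  3  4  5  6  7  8  9
a[i]:  18  6  5 24  1 24  3 10 24  4
dp:     1  1  1  2  1  3  2  3  4  3
Maximum dp value is 4.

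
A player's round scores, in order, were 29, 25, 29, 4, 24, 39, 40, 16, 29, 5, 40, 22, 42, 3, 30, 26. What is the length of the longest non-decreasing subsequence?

Let dp[i] be the length of the longest such subsequence ending at index i:
i:      1  2  3  4  5  6  7  8  9 10 11 12 13 14 15 16
a[i]:  29 25 29  4 24 39 40 16 29  5 40 22 42  3 30 26
dp:     1  1  2  1  2  3  4  2  3  2  5  3  6  1  4  4
Maximum dp value is 6.

6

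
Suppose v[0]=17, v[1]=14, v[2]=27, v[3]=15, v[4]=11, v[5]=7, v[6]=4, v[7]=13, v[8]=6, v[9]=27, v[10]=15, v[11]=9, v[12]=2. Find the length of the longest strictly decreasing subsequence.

6

Negate each value so 'decreasing' becomes 'increasing', then run patience tails on the negated sequence:
-17 → extends → [-17]
-14 → extends → [-17, -14]
-27 → replaces -17 → [-27, -14]
-15 → replaces -14 → [-27, -15]
-11 → extends → [-27, -15, -11]
-7 → extends → [-27, -15, -11, -7]
-4 → extends → [-27, -15, -11, -7, -4]
-13 → replaces -11 → [-27, -15, -13, -7, -4]
-6 → replaces -4 → [-27, -15, -13, -7, -6]
-27 → already a tail → [-27, -15, -13, -7, -6]
-15 → already a tail → [-27, -15, -13, -7, -6]
-9 → replaces -7 → [-27, -15, -13, -9, -6]
-2 → extends → [-27, -15, -13, -9, -6, -2]
Six tails, so the longest strictly decreasing subsequence of the original has length 6.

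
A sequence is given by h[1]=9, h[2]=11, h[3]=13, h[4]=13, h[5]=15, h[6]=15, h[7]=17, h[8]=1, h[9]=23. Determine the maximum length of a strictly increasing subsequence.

Let dp[i] be the length of the longest such subsequence ending at index i:
i:      1  2  3  4  5  6  7  8  9
h[i]:   9 11 13 13 15 15 17  1 23
dp:     1  2  3  3  4  4  5  1  6
Maximum dp value is 6.

6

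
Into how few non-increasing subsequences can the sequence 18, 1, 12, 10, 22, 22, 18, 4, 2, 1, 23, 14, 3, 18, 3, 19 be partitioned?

5

Place each on the leftmost legal pile:
18 → new pile 1 (tops now [18])
1 → pile 1 (tops now [1])
12 → new pile 2 (tops now [1, 12])
10 → pile 2 (tops now [1, 10])
22 → new pile 3 (tops now [1, 10, 22])
22 → pile 3 (tops now [1, 10, 22])
18 → pile 3 (tops now [1, 10, 18])
4 → pile 2 (tops now [1, 4, 18])
2 → pile 2 (tops now [1, 2, 18])
1 → pile 1 (tops now [1, 2, 18])
23 → new pile 4 (tops now [1, 2, 18, 23])
14 → pile 3 (tops now [1, 2, 14, 23])
3 → pile 3 (tops now [1, 2, 3, 23])
18 → pile 4 (tops now [1, 2, 3, 18])
3 → pile 3 (tops now [1, 2, 3, 18])
19 → new pile 5 (tops now [1, 2, 3, 18, 19])
Five piles.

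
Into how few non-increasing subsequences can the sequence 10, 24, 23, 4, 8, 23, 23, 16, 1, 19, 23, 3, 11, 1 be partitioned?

Place each on the leftmost legal pile:
10 → new pile 1 (tops now [10])
24 → new pile 2 (tops now [10, 24])
23 → pile 2 (tops now [10, 23])
4 → pile 1 (tops now [4, 23])
8 → pile 2 (tops now [4, 8])
23 → new pile 3 (tops now [4, 8, 23])
23 → pile 3 (tops now [4, 8, 23])
16 → pile 3 (tops now [4, 8, 16])
1 → pile 1 (tops now [1, 8, 16])
19 → new pile 4 (tops now [1, 8, 16, 19])
23 → new pile 5 (tops now [1, 8, 16, 19, 23])
3 → pile 2 (tops now [1, 3, 16, 19, 23])
11 → pile 3 (tops now [1, 3, 11, 19, 23])
1 → pile 1 (tops now [1, 3, 11, 19, 23])
Five piles.

5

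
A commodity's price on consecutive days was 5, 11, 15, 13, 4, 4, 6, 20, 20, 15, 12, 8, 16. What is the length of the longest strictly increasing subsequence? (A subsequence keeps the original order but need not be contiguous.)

5

Track the smallest tail for each achievable length (strict):
5 → extends → [5]
11 → extends → [5, 11]
15 → extends → [5, 11, 15]
13 → replaces 15 → [5, 11, 13]
4 → replaces 5 → [4, 11, 13]
4 → already a tail → [4, 11, 13]
6 → replaces 11 → [4, 6, 13]
20 → extends → [4, 6, 13, 20]
20 → already a tail → [4, 6, 13, 20]
15 → replaces 20 → [4, 6, 13, 15]
12 → replaces 13 → [4, 6, 12, 15]
8 → replaces 12 → [4, 6, 8, 15]
16 → extends → [4, 6, 8, 15, 16]
Five tails, so the longest strictly increasing subsequence has length 5 (e.g. 5, 11, 13, 15, 16).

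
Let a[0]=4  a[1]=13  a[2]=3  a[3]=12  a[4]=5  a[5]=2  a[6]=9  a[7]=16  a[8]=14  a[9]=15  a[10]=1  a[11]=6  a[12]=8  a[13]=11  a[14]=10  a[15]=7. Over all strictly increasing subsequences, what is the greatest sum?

Let S[i] be the best sum of a strictly increasing subsequence ending at i:
i:      0  1  2  3  4  5  6  7  8  9 10 11 12 13 14 15
a[i]:   4 13  3 12  5  2  9 16 14 15  1  6  8 11 10  7
S:      4 17  3 16  9  2 18 34 32 47  1 15 23 34 33 22
Maximum is 47 (e.g. 4 + 5 + 9 + 14 + 15).

47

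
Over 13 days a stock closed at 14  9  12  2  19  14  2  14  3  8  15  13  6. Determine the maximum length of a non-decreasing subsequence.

5

Let dp[i] be the length of the longest such subsequence ending at index i:
i:      1  2  3  4  5  6  7  8  9 10 11 12 13
a[i]:  14  9 12  2 19 14  2 14  3  8 15 13  6
dp:     1  1  2  1  3  3  2  4  3  4  5  5  4
Maximum dp value is 5.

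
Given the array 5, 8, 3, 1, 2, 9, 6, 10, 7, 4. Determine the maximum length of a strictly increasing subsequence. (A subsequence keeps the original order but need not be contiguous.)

4

Let dp[i] be the length of the longest such subsequence ending at index i:
i:      1  2  3  4  5  6  7  8  9 10
a[i]:   5  8  3  1  2  9  6 10  7  4
dp:     1  2  1  1  2  3  3  4  4  3
Maximum dp value is 4.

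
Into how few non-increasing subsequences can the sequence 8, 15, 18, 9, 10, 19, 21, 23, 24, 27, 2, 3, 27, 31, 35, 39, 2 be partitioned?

11

Place each on the leftmost legal pile:
8 → new pile 1 (tops now [8])
15 → new pile 2 (tops now [8, 15])
18 → new pile 3 (tops now [8, 15, 18])
9 → pile 2 (tops now [8, 9, 18])
10 → pile 3 (tops now [8, 9, 10])
19 → new pile 4 (tops now [8, 9, 10, 19])
21 → new pile 5 (tops now [8, 9, 10, 19, 21])
23 → new pile 6 (tops now [8, 9, 10, 19, 21, 23])
24 → new pile 7 (tops now [8, 9, 10, 19, 21, 23, 24])
27 → new pile 8 (tops now [8, 9, 10, 19, 21, 23, 24, 27])
2 → pile 1 (tops now [2, 9, 10, 19, 21, 23, 24, 27])
3 → pile 2 (tops now [2, 3, 10, 19, 21, 23, 24, 27])
27 → pile 8 (tops now [2, 3, 10, 19, 21, 23, 24, 27])
31 → new pile 9 (tops now [2, 3, 10, 19, 21, 23, 24, 27, 31])
35 → new pile 10 (tops now [2, 3, 10, 19, 21, 23, 24, 27, 31, 35])
39 → new pile 11 (tops now [2, 3, 10, 19, 21, 23, 24, 27, 31, 35, 39])
2 → pile 1 (tops now [2, 3, 10, 19, 21, 23, 24, 27, 31, 35, 39])
Eleven piles.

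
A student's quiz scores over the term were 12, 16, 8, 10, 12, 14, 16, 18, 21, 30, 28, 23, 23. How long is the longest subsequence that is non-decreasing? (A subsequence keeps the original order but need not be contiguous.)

9

Track the smallest tail for each achievable length (allowing ties):
12 → extends → [12]
16 → extends → [12, 16]
8 → replaces 12 → [8, 16]
10 → replaces 16 → [8, 10]
12 → extends → [8, 10, 12]
14 → extends → [8, 10, 12, 14]
16 → extends → [8, 10, 12, 14, 16]
18 → extends → [8, 10, 12, 14, 16, 18]
21 → extends → [8, 10, 12, 14, 16, 18, 21]
30 → extends → [8, 10, 12, 14, 16, 18, 21, 30]
28 → replaces 30 → [8, 10, 12, 14, 16, 18, 21, 28]
23 → replaces 28 → [8, 10, 12, 14, 16, 18, 21, 23]
23 → extends → [8, 10, 12, 14, 16, 18, 21, 23, 23]
Nine tails, so the longest non-decreasing subsequence has length 9 (e.g. 8, 10, 12, 14, 16, 18, 21, 23, 23).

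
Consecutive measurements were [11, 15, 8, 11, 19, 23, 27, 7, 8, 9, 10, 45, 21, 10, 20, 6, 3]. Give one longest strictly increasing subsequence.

Patience tails give the LIS length; then backtrack through the dp parents:
11 → extends → [11]
15 → extends → [11, 15]
8 → replaces 11 → [8, 15]
11 → replaces 15 → [8, 11]
19 → extends → [8, 11, 19]
23 → extends → [8, 11, 19, 23]
27 → extends → [8, 11, 19, 23, 27]
7 → replaces 8 → [7, 11, 19, 23, 27]
8 → replaces 11 → [7, 8, 19, 23, 27]
9 → replaces 19 → [7, 8, 9, 23, 27]
10 → replaces 23 → [7, 8, 9, 10, 27]
45 → extends → [7, 8, 9, 10, 27, 45]
21 → replaces 27 → [7, 8, 9, 10, 21, 45]
10 → already a tail → [7, 8, 9, 10, 21, 45]
20 → replaces 21 → [7, 8, 9, 10, 20, 45]
6 → replaces 7 → [6, 8, 9, 10, 20, 45]
3 → replaces 6 → [3, 8, 9, 10, 20, 45]
Length 6; one witness is 11, 15, 19, 23, 27, 45.

11, 15, 19, 23, 27, 45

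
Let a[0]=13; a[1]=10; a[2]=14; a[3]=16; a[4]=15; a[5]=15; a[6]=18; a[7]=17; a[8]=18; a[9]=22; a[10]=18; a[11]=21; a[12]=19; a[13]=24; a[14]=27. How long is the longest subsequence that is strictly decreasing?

Let dp[i] be the longest strictly decreasing subsequence ending at i:
i:      0  1  2  3  4  5  6  7  8  9 10 11 12 13 14
a[i]:  13 10 14 16 15 15 18 17 18 22 18 21 19 24 27
dp:     1  2  1  1  2  2  1  2  1  1  2  2  3  1  1
Maximum is 3.

3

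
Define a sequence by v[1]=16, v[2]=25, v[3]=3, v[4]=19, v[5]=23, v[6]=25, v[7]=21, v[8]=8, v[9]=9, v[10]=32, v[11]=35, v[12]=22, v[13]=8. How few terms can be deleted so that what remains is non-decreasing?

7

Fewest deletions = n − (longest non-decreasing subsequence).
i:      1  2  3  4  5  6  7  8  9 10 11 12 13
v[i]:  16 25  3 19 23 25 21  8  9 32 35 22  8
dp:     1  2  1  2  3  4  3  2  3  5  6  4  3
max dp = 6, so deletions = 13 − 6 = 7.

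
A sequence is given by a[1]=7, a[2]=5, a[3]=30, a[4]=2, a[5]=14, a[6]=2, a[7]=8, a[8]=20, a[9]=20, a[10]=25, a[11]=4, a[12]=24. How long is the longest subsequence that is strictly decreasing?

Negate each value so 'decreasing' becomes 'increasing', then run patience tails on the negated sequence:
-7 → extends → [-7]
-5 → extends → [-7, -5]
-30 → replaces -7 → [-30, -5]
-2 → extends → [-30, -5, -2]
-14 → replaces -5 → [-30, -14, -2]
-2 → already a tail → [-30, -14, -2]
-8 → replaces -2 → [-30, -14, -8]
-20 → replaces -14 → [-30, -20, -8]
-20 → already a tail → [-30, -20, -8]
-25 → replaces -20 → [-30, -25, -8]
-4 → extends → [-30, -25, -8, -4]
-24 → replaces -8 → [-30, -25, -24, -4]
Four tails, so the longest strictly decreasing subsequence of the original has length 4.

4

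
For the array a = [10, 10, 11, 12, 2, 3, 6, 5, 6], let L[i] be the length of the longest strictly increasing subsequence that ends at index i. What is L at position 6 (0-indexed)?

dp[i] = 1 + max{dp[j] : j<i, a[j]<a[i]} (or 1 if no such j):
i:      0  1  2  3  4  5  6  7  8
a[i]:  10 10 11 12  2  3  6  5  6
dp:     1  1  2  3  1  2  3  3  4
At index 6 the value is 3.

3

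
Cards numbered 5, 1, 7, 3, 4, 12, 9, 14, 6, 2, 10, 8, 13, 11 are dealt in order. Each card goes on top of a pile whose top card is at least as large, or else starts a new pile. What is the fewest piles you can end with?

Place each on the leftmost legal pile:
5 → new pile 1 (tops now [5])
1 → pile 1 (tops now [1])
7 → new pile 2 (tops now [1, 7])
3 → pile 2 (tops now [1, 3])
4 → new pile 3 (tops now [1, 3, 4])
12 → new pile 4 (tops now [1, 3, 4, 12])
9 → pile 4 (tops now [1, 3, 4, 9])
14 → new pile 5 (tops now [1, 3, 4, 9, 14])
6 → pile 4 (tops now [1, 3, 4, 6, 14])
2 → pile 2 (tops now [1, 2, 4, 6, 14])
10 → pile 5 (tops now [1, 2, 4, 6, 10])
8 → pile 5 (tops now [1, 2, 4, 6, 8])
13 → new pile 6 (tops now [1, 2, 4, 6, 8, 13])
11 → pile 6 (tops now [1, 2, 4, 6, 8, 11])
Six piles.

6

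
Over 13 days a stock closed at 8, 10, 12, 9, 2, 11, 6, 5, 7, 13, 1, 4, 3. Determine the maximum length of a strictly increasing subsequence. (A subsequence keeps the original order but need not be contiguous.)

4

Let dp[i] be the length of the longest such subsequence ending at index i:
i:      1  2  3  4  5  6  7  8  9 10 11 12 13
a[i]:   8 10 12  9  2 11  6  5  7 13  1  4  3
dp:     1  2  3  2  1  3  2  2  3  4  1  2  2
Maximum dp value is 4.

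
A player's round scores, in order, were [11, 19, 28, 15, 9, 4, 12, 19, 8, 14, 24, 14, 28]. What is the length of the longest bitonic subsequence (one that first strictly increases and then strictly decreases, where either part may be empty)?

6

inc[i] = longest strictly increasing subsequence ending at i; dec[i] = longest strictly decreasing subsequence starting at i:
i:      1  2  3  4  5  6  7  8  9 10 11 12 13
a[i]:  11 19 28 15  9  4 12 19  8 14 24 14 28
inc:    1  2  3  2  1  1  2  3  2  3  4  3  5
dec:    3  4  4  3  2  1  2  2  1  1  2  1  1
Best peak at i=3 (value 28): inc=3, dec=4, length 3+4−1 = 6.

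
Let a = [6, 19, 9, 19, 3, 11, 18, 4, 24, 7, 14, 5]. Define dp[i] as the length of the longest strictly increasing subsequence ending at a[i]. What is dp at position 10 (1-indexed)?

3

dp[i] = 1 + max{dp[j] : j<i, a[j]<a[i]} (or 1 if no such j):
i:      1  2  3  4  5  6  7  8  9 10 11 12
a[i]:   6 19  9 19  3 11 18  4 24  7 14  5
dp:     1  2  2  3  1  3  4  2  5  3  4  3
At index 10 the value is 3.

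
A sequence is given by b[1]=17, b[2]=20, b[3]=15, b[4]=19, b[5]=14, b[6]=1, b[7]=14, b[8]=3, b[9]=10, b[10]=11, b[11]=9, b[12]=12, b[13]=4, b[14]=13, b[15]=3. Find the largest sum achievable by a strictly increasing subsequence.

Let S[i] be the best sum of a strictly increasing subsequence ending at i:
i:      1  2  3  4  5  6  7  8  9 10 11 12 13 14 15
b[i]:  17 20 15 19 14  1 14  3 10 11  9 12  4 13  3
S:     17 37 15 36 14  1 15  4 14 25 13 37  8 50  4
Maximum is 50 (e.g. 1 + 3 + 10 + 11 + 12 + 13).

50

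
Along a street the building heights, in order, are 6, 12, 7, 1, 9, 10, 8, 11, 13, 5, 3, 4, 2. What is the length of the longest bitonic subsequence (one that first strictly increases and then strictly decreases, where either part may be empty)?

9

inc[i] = longest strictly increasing subsequence ending at i; dec[i] = longest strictly decreasing subsequence starting at i:
i:      1  2  3  4  5  6  7  8  9 10 11 12 13
a[i]:   6 12  7  1  9 10  8 11 13  5  3  4  2
inc:    1  2  2  1  3  4  3  5  6  2  2  3  2
dec:    4  6  4  1  5  5  4  4  4  3  2  2  1
Best peak at i=9 (value 13): inc=6, dec=4, length 6+4−1 = 9.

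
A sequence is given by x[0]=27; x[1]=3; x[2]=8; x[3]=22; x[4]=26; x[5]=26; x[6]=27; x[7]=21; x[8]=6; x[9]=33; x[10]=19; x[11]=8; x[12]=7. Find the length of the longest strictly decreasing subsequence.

Let dp[i] be the longest strictly decreasing subsequence ending at i:
i:      0  1  2  3  4  5  6  7  8  9 10 11 12
x[i]:  27  3  8 22 26 26 27 21  6 33 19  8  7
dp:     1  2  2  2  2  2  1  3  4  1  4  5  6
Maximum is 6.

6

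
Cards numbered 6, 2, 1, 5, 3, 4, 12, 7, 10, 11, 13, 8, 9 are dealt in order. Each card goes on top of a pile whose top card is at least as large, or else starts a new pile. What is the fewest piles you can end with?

Place each on the leftmost legal pile:
6 → new pile 1 (tops now [6])
2 → pile 1 (tops now [2])
1 → pile 1 (tops now [1])
5 → new pile 2 (tops now [1, 5])
3 → pile 2 (tops now [1, 3])
4 → new pile 3 (tops now [1, 3, 4])
12 → new pile 4 (tops now [1, 3, 4, 12])
7 → pile 4 (tops now [1, 3, 4, 7])
10 → new pile 5 (tops now [1, 3, 4, 7, 10])
11 → new pile 6 (tops now [1, 3, 4, 7, 10, 11])
13 → new pile 7 (tops now [1, 3, 4, 7, 10, 11, 13])
8 → pile 5 (tops now [1, 3, 4, 7, 8, 11, 13])
9 → pile 6 (tops now [1, 3, 4, 7, 8, 9, 13])
Seven piles.

7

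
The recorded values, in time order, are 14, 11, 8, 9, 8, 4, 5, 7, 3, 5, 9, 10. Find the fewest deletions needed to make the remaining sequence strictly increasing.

7

Fewest deletions = n − (longest strictly increasing subsequence).
i:      1  2  3  4  5  6  7  8  9 10 11 12
a[i]:  14 11  8  9  8  4  5  7  3  5  9 10
dp:     1  1  1  2  1  1  2  3  1  2  4  5
max dp = 5, so deletions = 12 − 5 = 7.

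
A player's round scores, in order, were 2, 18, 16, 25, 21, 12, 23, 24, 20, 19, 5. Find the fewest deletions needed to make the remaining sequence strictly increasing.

Fewest deletions = n − (longest strictly increasing subsequence).
i:      1  2  3  4  5  6  7  8  9 10 11
a[i]:   2 18 16 25 21 12 23 24 20 19  5
dp:     1  2  2  3  3  2  4  5  3  3  2
max dp = 5, so deletions = 11 − 5 = 6.

6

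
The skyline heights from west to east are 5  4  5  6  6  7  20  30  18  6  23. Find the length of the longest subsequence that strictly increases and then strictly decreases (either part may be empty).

inc[i] = longest strictly increasing subsequence ending at i; dec[i] = longest strictly decreasing subsequence starting at i:
i:      1  2  3  4  5  6  7  8  9 10 11
a[i]:   5  4  5  6  6  7 20 30 18  6 23
inc:    1  1  2  3  3  4  5  6  5  3  6
dec:    2  1  1  1  1  2  3  3  2  1  1
Best peak at i=8 (value 30): inc=6, dec=3, length 6+3−1 = 8.

8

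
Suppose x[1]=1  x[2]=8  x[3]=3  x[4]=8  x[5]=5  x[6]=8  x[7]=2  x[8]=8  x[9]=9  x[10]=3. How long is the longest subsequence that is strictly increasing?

5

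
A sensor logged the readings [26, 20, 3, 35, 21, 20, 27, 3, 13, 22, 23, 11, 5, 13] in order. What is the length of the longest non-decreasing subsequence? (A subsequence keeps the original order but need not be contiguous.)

5

Track the smallest tail for each achievable length (allowing ties):
26 → extends → [26]
20 → replaces 26 → [20]
3 → replaces 20 → [3]
35 → extends → [3, 35]
21 → replaces 35 → [3, 21]
20 → replaces 21 → [3, 20]
27 → extends → [3, 20, 27]
3 → replaces 20 → [3, 3, 27]
13 → replaces 27 → [3, 3, 13]
22 → extends → [3, 3, 13, 22]
23 → extends → [3, 3, 13, 22, 23]
11 → replaces 13 → [3, 3, 11, 22, 23]
5 → replaces 11 → [3, 3, 5, 22, 23]
13 → replaces 22 → [3, 3, 5, 13, 23]
Five tails, so the longest non-decreasing subsequence has length 5 (e.g. 3, 3, 13, 22, 23).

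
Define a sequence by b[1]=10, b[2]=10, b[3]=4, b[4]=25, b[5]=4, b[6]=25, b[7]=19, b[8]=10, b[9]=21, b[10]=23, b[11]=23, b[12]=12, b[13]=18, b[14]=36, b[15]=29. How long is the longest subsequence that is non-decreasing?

7

Track the smallest tail for each achievable length (allowing ties):
10 → extends → [10]
10 → extends → [10, 10]
4 → replaces 10 → [4, 10]
25 → extends → [4, 10, 25]
4 → replaces 10 → [4, 4, 25]
25 → extends → [4, 4, 25, 25]
19 → replaces 25 → [4, 4, 19, 25]
10 → replaces 19 → [4, 4, 10, 25]
21 → replaces 25 → [4, 4, 10, 21]
23 → extends → [4, 4, 10, 21, 23]
23 → extends → [4, 4, 10, 21, 23, 23]
12 → replaces 21 → [4, 4, 10, 12, 23, 23]
18 → replaces 23 → [4, 4, 10, 12, 18, 23]
36 → extends → [4, 4, 10, 12, 18, 23, 36]
29 → replaces 36 → [4, 4, 10, 12, 18, 23, 29]
Seven tails, so the longest non-decreasing subsequence has length 7 (e.g. 10, 10, 19, 21, 23, 23, 36).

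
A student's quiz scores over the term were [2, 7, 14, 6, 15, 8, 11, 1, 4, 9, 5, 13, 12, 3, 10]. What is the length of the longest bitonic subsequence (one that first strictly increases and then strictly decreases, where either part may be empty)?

8

inc[i] = longest strictly increasing subsequence ending at i; dec[i] = longest strictly decreasing subsequence starting at i:
i:      1  2  3  4  5  6  7  8  9 10 11 12 13 14 15
a[i]:   2  7 14  6 15  8 11  1  4  9  5 13 12  3 10
inc:    1  2  3  2  4  3  4  1  2  4  3  5  5  2  5
dec:    2  4  5  3  5  3  4  1  2  3  2  3  2  1  1
Best peak at i=5 (value 15): inc=4, dec=5, length 4+5−1 = 8.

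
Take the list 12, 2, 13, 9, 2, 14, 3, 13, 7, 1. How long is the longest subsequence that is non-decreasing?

Let dp[i] be the length of the longest such subsequence ending at index i:
i:      1  2  3  4  5  6  7  8  9 10
a[i]:  12  2 13  9  2 14  3 13  7  1
dp:     1  1  2  2  2  3  3  4  4  1
Maximum dp value is 4.

4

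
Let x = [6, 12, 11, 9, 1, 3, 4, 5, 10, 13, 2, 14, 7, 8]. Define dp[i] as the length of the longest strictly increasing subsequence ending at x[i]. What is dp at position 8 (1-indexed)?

dp[i] = 1 + max{dp[j] : j<i, x[j]<x[i]} (or 1 if no such j):
i:      1  2  3  4  5  6  7  8  9 10 11 12 13 14
x[i]:   6 12 11  9  1  3  4  5 10 13  2 14  7  8
dp:     1  2  2  2  1  2  3  4  5  6  2  7  5  6
At index 8 the value is 4.

4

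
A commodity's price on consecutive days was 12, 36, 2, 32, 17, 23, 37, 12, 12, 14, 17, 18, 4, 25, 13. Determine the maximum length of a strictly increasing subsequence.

6

Let dp[i] be the length of the longest such subsequence ending at index i:
i:      1  2  3  4  5  6  7  8  9 10 11 12 13 14 15
a[i]:  12 36  2 32 17 23 37 12 12 14 17 18  4 25 13
dp:     1  2  1  2  2  3  4  2  2  3  4  5  2  6  3
Maximum dp value is 6.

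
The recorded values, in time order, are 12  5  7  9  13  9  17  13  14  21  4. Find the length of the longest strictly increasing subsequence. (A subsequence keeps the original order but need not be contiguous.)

6

Track the smallest tail for each achievable length (strict):
12 → extends → [12]
5 → replaces 12 → [5]
7 → extends → [5, 7]
9 → extends → [5, 7, 9]
13 → extends → [5, 7, 9, 13]
9 → already a tail → [5, 7, 9, 13]
17 → extends → [5, 7, 9, 13, 17]
13 → already a tail → [5, 7, 9, 13, 17]
14 → replaces 17 → [5, 7, 9, 13, 14]
21 → extends → [5, 7, 9, 13, 14, 21]
4 → replaces 5 → [4, 7, 9, 13, 14, 21]
Six tails, so the longest strictly increasing subsequence has length 6 (e.g. 5, 7, 9, 13, 17, 21).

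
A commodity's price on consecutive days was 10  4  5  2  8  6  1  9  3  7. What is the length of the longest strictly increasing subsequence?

4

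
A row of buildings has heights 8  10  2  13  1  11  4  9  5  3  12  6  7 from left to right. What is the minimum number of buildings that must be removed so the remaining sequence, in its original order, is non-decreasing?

Fewest deletions = n − (longest non-decreasing subsequence).
Patience tails:
8 → extends → [8]
10 → extends → [8, 10]
2 → replaces 8 → [2, 10]
13 → extends → [2, 10, 13]
1 → replaces 2 → [1, 10, 13]
11 → replaces 13 → [1, 10, 11]
4 → replaces 10 → [1, 4, 11]
9 → replaces 11 → [1, 4, 9]
5 → replaces 9 → [1, 4, 5]
3 → replaces 4 → [1, 3, 5]
12 → extends → [1, 3, 5, 12]
6 → replaces 12 → [1, 3, 5, 6]
7 → extends → [1, 3, 5, 6, 7]
Longest non-decreasing subsequence has length 5, so deletions = 13 − 5 = 8.

8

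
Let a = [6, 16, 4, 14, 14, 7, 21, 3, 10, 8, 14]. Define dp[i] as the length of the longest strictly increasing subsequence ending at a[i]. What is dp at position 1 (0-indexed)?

dp[i] = 1 + max{dp[j] : j<i, a[j]<a[i]} (or 1 if no such j):
i:      0  1  2  3  4  5  6  7  8  9 10
a[i]:   6 16  4 14 14  7 21  3 10  8 14
dp:     1  2  1  2  2  2  3  1  3  3  4
At index 1 the value is 2.

2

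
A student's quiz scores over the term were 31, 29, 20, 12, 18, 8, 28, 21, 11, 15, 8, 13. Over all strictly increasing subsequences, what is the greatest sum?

58

Let S[i] be the best sum of a strictly increasing subsequence ending at i:
i:      1  2  3  4  5  6  7  8  9 10 11 12
a[i]:  31 29 20 12 18  8 28 21 11 15  8 13
S:     31 29 20 12 30  8 58 51 19 34  8 32
Maximum is 58 (e.g. 12 + 18 + 28).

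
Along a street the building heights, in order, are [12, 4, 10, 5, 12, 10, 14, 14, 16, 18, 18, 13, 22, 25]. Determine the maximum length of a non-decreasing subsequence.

Track the smallest tail for each achievable length (allowing ties):
12 → extends → [12]
4 → replaces 12 → [4]
10 → extends → [4, 10]
5 → replaces 10 → [4, 5]
12 → extends → [4, 5, 12]
10 → replaces 12 → [4, 5, 10]
14 → extends → [4, 5, 10, 14]
14 → extends → [4, 5, 10, 14, 14]
16 → extends → [4, 5, 10, 14, 14, 16]
18 → extends → [4, 5, 10, 14, 14, 16, 18]
18 → extends → [4, 5, 10, 14, 14, 16, 18, 18]
13 → replaces 14 → [4, 5, 10, 13, 14, 16, 18, 18]
22 → extends → [4, 5, 10, 13, 14, 16, 18, 18, 22]
25 → extends → [4, 5, 10, 13, 14, 16, 18, 18, 22, 25]
Ten tails, so the longest non-decreasing subsequence has length 10 (e.g. 4, 10, 12, 14, 14, 16, 18, 18, 22, 25).

10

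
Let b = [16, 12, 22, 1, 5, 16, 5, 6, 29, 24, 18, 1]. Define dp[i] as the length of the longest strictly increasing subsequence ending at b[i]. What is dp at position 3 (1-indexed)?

2

dp[i] = 1 + max{dp[j] : j<i, b[j]<b[i]} (or 1 if no such j):
i:      1  2  3  4  5  6  7  8  9 10 11 12
b[i]:  16 12 22  1  5 16  5  6 29 24 18  1
dp:     1  1  2  1  2  3  2  3  4  4  4  1
At index 3 the value is 2.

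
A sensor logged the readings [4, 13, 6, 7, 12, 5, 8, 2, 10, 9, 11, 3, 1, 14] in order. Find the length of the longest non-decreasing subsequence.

7

Let dp[i] be the length of the longest such subsequence ending at index i:
i:      1  2  3  4  5  6  7  8  9 10 11 12 13 14
a[i]:   4 13  6  7 12  5  8  2 10  9 11  3  1 14
dp:     1  2  2  3  4  2  4  1  5  5  6  2  1  7
Maximum dp value is 7.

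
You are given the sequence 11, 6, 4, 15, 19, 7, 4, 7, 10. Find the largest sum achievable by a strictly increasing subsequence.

Let S[i] be the best sum of a strictly increasing subsequence ending at i:
i:      1  2  3  4  5  6  7  8  9
a[i]:  11  6  4 15 19  7  4  7 10
S:     11  6  4 26 45 13  4 13 23
Maximum is 45 (e.g. 11 + 15 + 19).

45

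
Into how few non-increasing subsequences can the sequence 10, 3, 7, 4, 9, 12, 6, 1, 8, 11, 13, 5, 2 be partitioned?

6

Place each on the leftmost legal pile:
10 → new pile 1 (tops now [10])
3 → pile 1 (tops now [3])
7 → new pile 2 (tops now [3, 7])
4 → pile 2 (tops now [3, 4])
9 → new pile 3 (tops now [3, 4, 9])
12 → new pile 4 (tops now [3, 4, 9, 12])
6 → pile 3 (tops now [3, 4, 6, 12])
1 → pile 1 (tops now [1, 4, 6, 12])
8 → pile 4 (tops now [1, 4, 6, 8])
11 → new pile 5 (tops now [1, 4, 6, 8, 11])
13 → new pile 6 (tops now [1, 4, 6, 8, 11, 13])
5 → pile 3 (tops now [1, 4, 5, 8, 11, 13])
2 → pile 2 (tops now [1, 2, 5, 8, 11, 13])
Six piles.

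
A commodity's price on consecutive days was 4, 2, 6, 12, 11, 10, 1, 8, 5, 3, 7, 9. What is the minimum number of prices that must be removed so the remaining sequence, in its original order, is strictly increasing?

8

Fewest deletions = n − (longest strictly increasing subsequence).
Patience tails:
4 → extends → [4]
2 → replaces 4 → [2]
6 → extends → [2, 6]
12 → extends → [2, 6, 12]
11 → replaces 12 → [2, 6, 11]
10 → replaces 11 → [2, 6, 10]
1 → replaces 2 → [1, 6, 10]
8 → replaces 10 → [1, 6, 8]
5 → replaces 6 → [1, 5, 8]
3 → replaces 5 → [1, 3, 8]
7 → replaces 8 → [1, 3, 7]
9 → extends → [1, 3, 7, 9]
Longest strictly increasing subsequence has length 4, so deletions = 12 − 4 = 8.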